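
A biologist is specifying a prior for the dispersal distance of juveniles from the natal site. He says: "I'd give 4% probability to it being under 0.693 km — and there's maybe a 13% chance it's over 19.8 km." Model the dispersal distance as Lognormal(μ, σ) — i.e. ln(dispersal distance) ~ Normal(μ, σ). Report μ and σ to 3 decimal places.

If T ~ Lognormal(μ,σ) then ln T ~ Normal(μ,σ), so the p-quantile of ln T is μ + z_p·σ.
ln(0.693) = -0.3667 and ln(19.8) = 2.986; z_{0.04} = -1.751, z_{0.87} = 1.126.
σ = (2.986 − -0.3667)/(1.126 − (-1.751)) = 1.165.
μ = -0.3667 − (-1.751)·1.165 = 1.673.

μ ≈ 1.673, σ ≈ 1.165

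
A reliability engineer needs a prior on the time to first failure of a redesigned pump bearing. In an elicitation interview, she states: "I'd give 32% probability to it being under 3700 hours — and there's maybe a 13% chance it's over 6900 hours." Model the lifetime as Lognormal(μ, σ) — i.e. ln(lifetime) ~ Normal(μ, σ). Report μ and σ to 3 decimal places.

μ ≈ 8.399, σ ≈ 0.391

If T ~ Lognormal(μ,σ) then ln T ~ Normal(μ,σ), so the p-quantile of ln T is μ + z_p·σ.
ln(3700) = 8.216 and ln(6900) = 8.839; z_{0.32} = -0.4677, z_{0.87} = 1.126.
σ = (8.839 − 8.216)/(1.126 − (-0.4677)) = 0.391.
μ = 8.216 − (-0.4677)·0.391 = 8.399.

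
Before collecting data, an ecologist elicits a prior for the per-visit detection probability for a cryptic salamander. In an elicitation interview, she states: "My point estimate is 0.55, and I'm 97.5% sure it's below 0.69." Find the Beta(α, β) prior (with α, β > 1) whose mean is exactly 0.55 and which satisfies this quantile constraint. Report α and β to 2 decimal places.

With mean 0.55 fixed, write α = 0.55s, β = 0.45s where s = α+β.
Need P(θ < 0.69) = 0.975 under Beta(0.55s, 0.45s). Normal approximation: (q−m)/√(m(1−m)/s) ≈ z_{0.975} = 1.96, so s ≈ 0.55·0.45·(1.96)²/(0.69−0.55)² = 48.5.
At s = 48.5: P(θ<0.69) ≈ 0.978. Adjusting to match 0.975 gives s ≈ 45.64.
So α = 0.55·45.64 ≈ 25.10, β = 0.45·45.64 ≈ 20.54.

α ≈ 25.10, β ≈ 20.54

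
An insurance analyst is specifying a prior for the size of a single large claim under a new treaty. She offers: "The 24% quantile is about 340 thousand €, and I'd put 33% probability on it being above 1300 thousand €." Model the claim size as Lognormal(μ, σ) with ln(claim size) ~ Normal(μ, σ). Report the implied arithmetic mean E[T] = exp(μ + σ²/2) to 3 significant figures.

E[T] ≈ 1540 thousand €

If T ~ Lognormal(μ,σ) then ln T ~ Normal(μ,σ), so the p-quantile of ln T is μ + z_p·σ.
ln(340) = 5.829 and ln(1300) = 7.17; z_{0.24} = -0.7063, z_{0.67} = 0.4399.
σ = (7.17 − 5.829)/(0.4399 − (-0.7063)) = 1.170.
μ = 5.829 − (-0.7063)·1.170 = 6.655.
E[T] = exp(μ + σ²/2) = exp(6.655 + 0.6846) = 1540 thousand €.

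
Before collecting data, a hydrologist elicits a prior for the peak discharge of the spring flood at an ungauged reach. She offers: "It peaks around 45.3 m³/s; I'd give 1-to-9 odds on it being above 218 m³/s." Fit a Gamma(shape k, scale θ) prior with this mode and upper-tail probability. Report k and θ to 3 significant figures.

Gamma(k,θ) with k>1 has mode (k−1)θ, so θ = 45.3/(k−1).
Need P(X < 218) = 0.9 with θ tied to k this way. Start at k = 2, θ = 45.3: P(X<218) ≈ 0.953.
Too high — lower k to spread out. Iterating converges to k ≈ 1.72.
Then θ = 45.3/(1.72−1) ≈ 62.9.

k ≈ 1.72, θ ≈ 62.9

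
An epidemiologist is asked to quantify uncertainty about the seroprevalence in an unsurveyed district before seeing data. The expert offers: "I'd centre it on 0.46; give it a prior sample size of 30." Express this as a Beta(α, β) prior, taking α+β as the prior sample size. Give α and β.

α = 13.8, β = 16.2

Under the effective-sample-size interpretation, Beta(α, β) has prior mean α/(α+β) and prior sample size α+β.
So α+β = 30 and α/(α+β) = 0.46, giving α = 0.46·30 = 13.8 and β = 30 − 13.8 = 16.2.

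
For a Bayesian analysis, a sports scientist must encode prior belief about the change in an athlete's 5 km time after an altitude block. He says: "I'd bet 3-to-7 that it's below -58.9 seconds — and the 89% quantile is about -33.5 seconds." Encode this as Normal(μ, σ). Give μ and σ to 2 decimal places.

For Normal(μ,σ), the p-quantile is μ + z_p·σ. Here z_{0.3} = -0.5244, z_{0.89} = 1.227.
So -58.9 = μ − 0.5244σ and -33.5 = μ + 1.227σ.
Subtracting: σ = (-33.5 − -58.9)/(1.227 − (-0.5244)) = 14.51.
Then μ = -58.9 − (-0.5244)·14.51 = -51.29.

μ = -51.29, σ = 14.51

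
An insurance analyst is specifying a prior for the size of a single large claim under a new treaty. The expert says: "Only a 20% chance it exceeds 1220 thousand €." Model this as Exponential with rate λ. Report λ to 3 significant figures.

P(T > 1220.0) = e^(−λ·1220.0) = 0.2, so λ = −ln(0.2)/1220.0 = 0.00132.

λ ≈ 0.00132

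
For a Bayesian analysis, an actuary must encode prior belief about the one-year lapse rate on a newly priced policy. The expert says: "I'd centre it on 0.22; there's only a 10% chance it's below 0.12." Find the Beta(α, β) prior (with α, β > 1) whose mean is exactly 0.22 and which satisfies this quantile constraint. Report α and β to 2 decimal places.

α ≈ 5.41, β ≈ 19.17

With mean 0.22 fixed, write α = 0.22s, β = 0.78s where s = α+β.
Need P(θ < 0.12) = 0.1 under Beta(0.22s, 0.78s). Normal approximation: (q−m)/√(m(1−m)/s) ≈ z_{0.1} = -1.28, so s ≈ 0.22·0.78·(-1.28)²/(0.12−0.22)² = 28.2.
At s = 28.2: P(θ<0.12) ≈ 0.083. Adjusting to match 0.1 gives s ≈ 24.58.
So α = 0.22·24.58 ≈ 5.41, β = 0.78·24.58 ≈ 19.17.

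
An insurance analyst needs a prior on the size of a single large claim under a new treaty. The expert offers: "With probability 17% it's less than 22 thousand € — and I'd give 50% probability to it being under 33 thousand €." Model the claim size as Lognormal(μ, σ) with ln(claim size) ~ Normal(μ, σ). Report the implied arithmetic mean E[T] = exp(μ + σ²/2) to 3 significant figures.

E[T] ≈ 36.1 thousand €

If T ~ Lognormal(μ,σ) then ln T ~ Normal(μ,σ), so the p-quantile of ln T is μ + z_p·σ.
ln(22) = 3.091 and ln(33) = 3.497; z_{0.17} = -0.9542, z_{0.5} = 0.
σ = (3.497 − 3.091)/(0 − (-0.9542)) = 0.425.
μ = 3.091 − (-0.9542)·0.425 = 3.497.
E[T] = exp(μ + σ²/2) = exp(3.497 + 0.0903) = 36.1 thousand €.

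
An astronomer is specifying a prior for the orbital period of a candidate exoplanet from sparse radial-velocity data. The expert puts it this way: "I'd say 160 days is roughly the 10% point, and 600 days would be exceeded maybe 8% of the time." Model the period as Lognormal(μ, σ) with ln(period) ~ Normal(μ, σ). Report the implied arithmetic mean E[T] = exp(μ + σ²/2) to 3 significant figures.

E[T] ≈ 339 days

If T ~ Lognormal(μ,σ) then ln T ~ Normal(μ,σ), so the p-quantile of ln T is μ + z_p·σ.
ln(160) = 5.075 and ln(600) = 6.397; z_{0.1} = -1.282, z_{0.92} = 1.405.
σ = (6.397 − 5.075)/(1.405 − (-1.282)) = 0.492.
μ = 5.075 − (-1.282)·0.492 = 5.706.
E[T] = exp(μ + σ²/2) = exp(5.706 + 0.1210) = 339 days.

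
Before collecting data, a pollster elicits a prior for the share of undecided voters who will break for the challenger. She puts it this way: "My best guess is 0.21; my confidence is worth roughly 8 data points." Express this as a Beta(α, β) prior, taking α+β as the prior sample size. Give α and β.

Under the effective-sample-size interpretation, Beta(α, β) has prior mean α/(α+β) and prior sample size α+β.
So α+β = 8 and α/(α+β) = 0.21, giving α = 0.21·8 = 1.68 and β = 8 − 1.68 = 6.32.

α = 1.68, β = 6.32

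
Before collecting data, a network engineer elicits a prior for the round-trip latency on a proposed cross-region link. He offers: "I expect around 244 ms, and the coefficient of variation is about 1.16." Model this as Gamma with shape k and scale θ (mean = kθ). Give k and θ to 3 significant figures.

For Gamma(k, scale θ): mean = kθ, variance = kθ², so CV = 1/√k.
CV = 1.16, hence k = 1/CV² = 0.743.
Then θ = mean/k = 244/0.743 = 328.

k ≈ 0.743, θ ≈ 328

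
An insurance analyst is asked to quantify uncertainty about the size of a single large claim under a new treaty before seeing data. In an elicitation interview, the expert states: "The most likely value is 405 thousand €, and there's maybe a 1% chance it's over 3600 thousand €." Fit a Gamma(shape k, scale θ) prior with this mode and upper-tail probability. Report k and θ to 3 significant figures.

k ≈ 1.68, θ ≈ 598

Gamma(k,θ) with k>1 has mode (k−1)θ, so θ = 405/(k−1).
Need P(X < 3600) = 0.99 with θ tied to k this way. Start at k = 2, θ = 405: P(X<3600) ≈ 0.999.
Too high — lower k to spread out. Iterating converges to k ≈ 1.68.
Then θ = 405/(1.68−1) ≈ 598.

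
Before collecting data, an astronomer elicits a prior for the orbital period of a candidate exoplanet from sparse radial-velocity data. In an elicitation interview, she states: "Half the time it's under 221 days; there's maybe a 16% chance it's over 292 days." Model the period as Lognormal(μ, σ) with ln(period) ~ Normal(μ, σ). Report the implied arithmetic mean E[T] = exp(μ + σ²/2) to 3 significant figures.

E[T] ≈ 230 days

If T ~ Lognormal(μ,σ) then ln T ~ Normal(μ,σ), so the p-quantile of ln T is μ + z_p·σ.
ln(221) = 5.398 and ln(292) = 5.677; z_{0.5} = 0, z_{0.84} = 0.9945.
σ = (5.677 − 5.398)/(0.9945 − (0)) = 0.280.
μ = 5.398 − (0)·0.280 = 5.398.
E[T] = exp(μ + σ²/2) = exp(5.398 + 0.0392) = 230 days.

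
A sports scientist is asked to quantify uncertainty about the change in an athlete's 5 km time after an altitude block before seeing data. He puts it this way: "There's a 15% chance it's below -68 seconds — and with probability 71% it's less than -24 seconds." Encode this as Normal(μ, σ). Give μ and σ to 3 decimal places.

The p-quantile of Normal(μ,σ) is μ + z_p·σ, with z_{0.15} = -1.036 and z_{0.71} = 0.5534.
Eliminate σ: μ = (z₂·x₁ − z₁·x₂)/(z₂ − z₁) = (0.5534·-68 − (-1.036)·-24)/1.59 = -39.316.
Then σ = (x₂ − x₁)/(z₂ − z₁) = (-24 − -68)/1.59 = 27.676.

μ = -39.316, σ = 27.676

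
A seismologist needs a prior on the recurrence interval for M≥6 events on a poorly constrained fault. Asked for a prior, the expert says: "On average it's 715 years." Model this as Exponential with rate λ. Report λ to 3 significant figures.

λ ≈ 0.0014

Exponential mean = 1/λ, so λ = 1/715.0 = 0.0014.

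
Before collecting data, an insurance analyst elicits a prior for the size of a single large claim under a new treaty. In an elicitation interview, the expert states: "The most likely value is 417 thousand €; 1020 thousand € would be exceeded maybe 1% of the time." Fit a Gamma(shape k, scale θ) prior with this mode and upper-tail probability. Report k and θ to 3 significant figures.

k ≈ 6.89, θ ≈ 70.7

Gamma(k,θ) with k>1 has mode (k−1)θ, so θ = 417/(k−1).
Need P(X < 1020) = 0.99 with θ tied to k this way. Start at k = 2, θ = 417: P(X<1020) ≈ 0.701.
Too low — raise k to concentrate. Iterating converges to k ≈ 6.89.
Then θ = 417/(6.89−1) ≈ 70.7.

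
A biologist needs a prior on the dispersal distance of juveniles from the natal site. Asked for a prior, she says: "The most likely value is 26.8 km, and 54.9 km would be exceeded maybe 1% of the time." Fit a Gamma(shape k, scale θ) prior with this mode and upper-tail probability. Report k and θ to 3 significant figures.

k ≈ 10.5, θ ≈ 2.82

Gamma(k,θ) with k>1 has mode (k−1)θ, so θ = 26.8/(k−1).
Need P(X < 54.9) = 0.99 with θ tied to k this way. Start at k = 2, θ = 26.8: P(X<54.9) ≈ 0.607.
Too low — raise k to concentrate. Iterating converges to k ≈ 10.5.
Then θ = 26.8/(10.5−1) ≈ 2.82.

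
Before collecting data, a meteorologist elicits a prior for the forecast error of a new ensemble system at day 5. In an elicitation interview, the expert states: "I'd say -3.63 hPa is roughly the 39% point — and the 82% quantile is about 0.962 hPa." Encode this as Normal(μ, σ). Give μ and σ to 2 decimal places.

For Normal(μ,σ), the p-quantile is μ + z_p·σ. Here z_{0.39} = -0.2793, z_{0.82} = 0.9154.
So -3.63 = μ − 0.2793σ and 0.962 = μ + 0.9154σ.
Subtracting: σ = (0.962 − -3.63)/(0.9154 − (-0.2793)) = 3.84.
Then μ = -3.63 − (-0.2793)·3.84 = -2.56.

μ = -2.56, σ = 3.84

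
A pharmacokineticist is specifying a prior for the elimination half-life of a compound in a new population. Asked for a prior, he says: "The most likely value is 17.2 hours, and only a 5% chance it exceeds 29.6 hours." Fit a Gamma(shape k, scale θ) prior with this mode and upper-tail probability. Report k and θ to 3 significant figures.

Gamma(k,θ) with k>1 has mode (k−1)θ, so θ = 17.2/(k−1).
Need P(X < 29.6) = 0.95 with θ tied to k this way. Start at k = 2, θ = 17.2: P(X<29.6) ≈ 0.513.
Too low — raise k to concentrate. Iterating converges to k ≈ 10.5.
Then θ = 17.2/(10.5−1) ≈ 1.82.

k ≈ 10.5, θ ≈ 1.82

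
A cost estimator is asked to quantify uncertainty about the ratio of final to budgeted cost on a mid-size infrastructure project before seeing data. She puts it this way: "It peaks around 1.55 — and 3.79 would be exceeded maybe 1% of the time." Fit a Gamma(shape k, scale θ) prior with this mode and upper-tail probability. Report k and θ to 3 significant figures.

k ≈ 6.9, θ ≈ 0.263

Gamma(k,θ) with k>1 has mode (k−1)θ, so θ = 1.55/(k−1).
Need P(X < 3.79) = 0.99 with θ tied to k this way. Start at k = 2, θ = 1.55: P(X<3.79) ≈ 0.701.
Too low — raise k to concentrate. Iterating converges to k ≈ 6.9.
Then θ = 1.55/(6.9−1) ≈ 0.263.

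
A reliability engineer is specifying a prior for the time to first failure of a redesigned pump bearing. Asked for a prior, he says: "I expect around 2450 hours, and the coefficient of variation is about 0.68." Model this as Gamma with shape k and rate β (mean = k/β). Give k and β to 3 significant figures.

For Gamma(k, rate β): mean = k/β, variance = k/β², so CV = 1/√k.
CV = 0.68, hence k = 1/CV² = 2.16.
Then β = k/mean = 2.16/2450 = 0.000883.

k ≈ 2.16, β ≈ 0.000883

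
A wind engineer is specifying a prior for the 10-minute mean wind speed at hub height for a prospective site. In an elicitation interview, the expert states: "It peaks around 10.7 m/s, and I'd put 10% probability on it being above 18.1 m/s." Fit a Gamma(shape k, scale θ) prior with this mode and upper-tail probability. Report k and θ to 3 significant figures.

k ≈ 7.85, θ ≈ 1.56

Gamma(k,θ) with k>1 has mode (k−1)θ, so θ = 10.7/(k−1).
Need P(X < 18.1) = 0.9 with θ tied to k this way. Start at k = 2, θ = 10.7: P(X<18.1) ≈ 0.504.
Too low — raise k to concentrate. Iterating converges to k ≈ 7.85.
Then θ = 10.7/(7.85−1) ≈ 1.56.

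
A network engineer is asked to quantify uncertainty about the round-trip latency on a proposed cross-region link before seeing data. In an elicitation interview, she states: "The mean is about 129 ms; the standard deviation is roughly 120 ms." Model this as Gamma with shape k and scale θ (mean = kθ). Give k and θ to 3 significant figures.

For Gamma(k, scale θ): mean = kθ, variance = kθ², so CV = 1/√k.
CV = SD/mean = 120/129 = 0.9302, hence k = 1/CV² = 1.16.
Then θ = mean/k = 129/1.16 = 112.

k ≈ 1.16, θ ≈ 112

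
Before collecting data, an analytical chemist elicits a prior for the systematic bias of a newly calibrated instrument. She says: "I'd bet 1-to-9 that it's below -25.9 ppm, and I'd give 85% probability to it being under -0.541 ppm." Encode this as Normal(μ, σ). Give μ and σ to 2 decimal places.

μ = -11.88, σ = 10.94

The p-quantile of Normal(μ,σ) is μ + z_p·σ, with z_{0.1} = -1.282 and z_{0.85} = 1.036.
Eliminate σ: μ = (z₂·x₁ − z₁·x₂)/(z₂ − z₁) = (1.036·-25.9 − (-1.282)·-0.541)/2.318 = -11.88.
Then σ = (x₂ − x₁)/(z₂ − z₁) = (-0.541 − -25.9)/2.318 = 10.94.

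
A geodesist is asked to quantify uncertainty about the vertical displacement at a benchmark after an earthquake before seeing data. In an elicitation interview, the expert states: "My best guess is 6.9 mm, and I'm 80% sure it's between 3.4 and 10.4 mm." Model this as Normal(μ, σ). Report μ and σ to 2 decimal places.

A symmetric 80% interval runs μ ± z·σ with z = 1.282.
Half-width = 3.5, so σ = 3.5/1.282 = 2.73.
μ is the stated best guess, 6.90.

μ = 6.90, σ = 2.73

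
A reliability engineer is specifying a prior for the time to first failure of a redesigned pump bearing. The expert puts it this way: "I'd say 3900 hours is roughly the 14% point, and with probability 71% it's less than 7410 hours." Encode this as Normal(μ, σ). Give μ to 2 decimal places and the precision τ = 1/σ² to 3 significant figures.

The p-quantile of Normal(μ,σ) is μ + z_p·σ, with z_{0.14} = -1.08 and z_{0.71} = 0.5534.
Eliminate σ: μ = (z₂·x₁ − z₁·x₂)/(z₂ − z₁) = (0.5534·3900 − (-1.08)·7410)/1.634 = 6221.06.
Then σ = (x₂ − x₁)/(z₂ − z₁) = (7410 − 3900)/1.634 = 2148.49.
Precision τ = 1/σ² = 1/2148² = 2.17e-07.

μ = 6221.06, τ = 2.17e-07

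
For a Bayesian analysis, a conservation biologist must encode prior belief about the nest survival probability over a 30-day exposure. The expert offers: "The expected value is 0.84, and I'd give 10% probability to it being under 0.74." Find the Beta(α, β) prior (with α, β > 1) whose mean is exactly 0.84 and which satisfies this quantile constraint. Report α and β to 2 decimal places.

With mean 0.84 fixed, write α = 0.84s, β = 0.16s where s = α+β.
Need P(θ < 0.74) = 0.1 under Beta(0.84s, 0.16s). Normal approximation: (q−m)/√(m(1−m)/s) ≈ z_{0.1} = -1.28, so s ≈ 0.84·0.16·(-1.28)²/(0.74−0.84)² = 22.1.
At s = 22.1: P(θ<0.74) ≈ 0.107. Adjusting to match 0.1 gives s ≈ 23.80.
So α = 0.84·23.80 ≈ 19.99, β = 0.16·23.80 ≈ 3.81.

α ≈ 19.99, β ≈ 3.81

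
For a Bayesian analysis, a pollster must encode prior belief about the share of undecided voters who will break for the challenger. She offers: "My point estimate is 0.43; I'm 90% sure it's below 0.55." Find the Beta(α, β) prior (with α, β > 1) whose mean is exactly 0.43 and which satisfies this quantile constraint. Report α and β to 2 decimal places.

With mean 0.43 fixed, write α = 0.43s, β = 0.57s where s = α+β.
Need P(θ < 0.55) = 0.9 under Beta(0.43s, 0.57s). Normal approximation: (q−m)/√(m(1−m)/s) ≈ z_{0.9} = 1.28, so s ≈ 0.43·0.57·(1.28)²/(0.55−0.43)² = 28.0.
At s = 28.0: P(θ<0.55) ≈ 0.899. Adjusting to match 0.9 gives s ≈ 28.12.
So α = 0.43·28.12 ≈ 12.09, β = 0.57·28.12 ≈ 16.03.

α ≈ 12.09, β ≈ 16.03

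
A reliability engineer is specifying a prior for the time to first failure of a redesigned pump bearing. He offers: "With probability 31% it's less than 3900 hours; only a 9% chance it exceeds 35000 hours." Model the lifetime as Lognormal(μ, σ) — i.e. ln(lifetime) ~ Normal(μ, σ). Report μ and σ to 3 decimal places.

μ ≈ 8.861, σ ≈ 1.195

If T ~ Lognormal(μ,σ) then ln T ~ Normal(μ,σ), so the p-quantile of ln T is μ + z_p·σ.
ln(3900) = 8.269 and ln(35000) = 10.46; z_{0.31} = -0.4959, z_{0.91} = 1.341.
σ = (10.46 − 8.269)/(1.341 − (-0.4959)) = 1.195.
μ = 8.269 − (-0.4959)·1.195 = 8.861.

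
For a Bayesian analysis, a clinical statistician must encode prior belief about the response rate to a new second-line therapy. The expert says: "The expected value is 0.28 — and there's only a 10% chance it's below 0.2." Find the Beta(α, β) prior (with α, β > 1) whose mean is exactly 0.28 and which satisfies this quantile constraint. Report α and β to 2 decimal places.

With mean 0.28 fixed, write α = 0.28s, β = 0.72s where s = α+β.
Need P(θ < 0.2) = 0.1 under Beta(0.28s, 0.72s). Normal approximation: (q−m)/√(m(1−m)/s) ≈ z_{0.1} = -1.28, so s ≈ 0.28·0.72·(-1.28)²/(0.2−0.28)² = 51.7.
At s = 51.7: P(θ<0.2) ≈ 0.093. Adjusting to match 0.1 gives s ≈ 48.63.
So α = 0.28·48.63 ≈ 13.62, β = 0.72·48.63 ≈ 35.01.

α ≈ 13.62, β ≈ 35.01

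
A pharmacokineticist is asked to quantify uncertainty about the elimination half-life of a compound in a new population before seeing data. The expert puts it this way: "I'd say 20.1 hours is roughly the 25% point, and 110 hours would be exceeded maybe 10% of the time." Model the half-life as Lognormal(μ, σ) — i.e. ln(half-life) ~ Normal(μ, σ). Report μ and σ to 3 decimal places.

μ ≈ 3.587, σ ≈ 0.869

If T ~ Lognormal(μ,σ) then ln T ~ Normal(μ,σ), so the p-quantile of ln T is μ + z_p·σ.
ln(20.1) = 3.001 and ln(110) = 4.7; z_{0.25} = -0.6745, z_{0.9} = 1.282.
σ = (4.7 − 3.001)/(1.282 − (-0.6745)) = 0.869.
μ = 3.001 − (-0.6745)·0.869 = 3.587.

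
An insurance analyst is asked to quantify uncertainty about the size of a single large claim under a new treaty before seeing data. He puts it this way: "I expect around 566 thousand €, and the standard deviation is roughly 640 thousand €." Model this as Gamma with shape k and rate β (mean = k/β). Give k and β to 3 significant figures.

For Gamma(k, rate β): mean = k/β, variance = k/β², so CV = 1/√k.
CV = SD/mean = 640/566 = 1.131, hence k = 1/CV² = 0.782.
Then β = k/mean = 0.782/566 = 0.00138.

k ≈ 0.782, β ≈ 0.00138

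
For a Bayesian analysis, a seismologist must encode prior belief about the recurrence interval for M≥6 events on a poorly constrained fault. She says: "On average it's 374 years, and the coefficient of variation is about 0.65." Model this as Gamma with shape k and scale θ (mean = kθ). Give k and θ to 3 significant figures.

k ≈ 2.37, θ ≈ 158

For Gamma(k, scale θ): mean = kθ, variance = kθ², so CV = 1/√k.
CV = 0.65, hence k = 1/CV² = 2.37.
Then θ = mean/k = 374/2.37 = 158.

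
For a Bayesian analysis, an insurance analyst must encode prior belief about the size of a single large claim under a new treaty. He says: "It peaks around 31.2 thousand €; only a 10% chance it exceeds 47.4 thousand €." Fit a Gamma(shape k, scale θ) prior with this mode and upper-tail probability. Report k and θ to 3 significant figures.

k ≈ 11.7, θ ≈ 2.93

Gamma(k,θ) with k>1 has mode (k−1)θ, so θ = 31.2/(k−1).
Need P(X < 47.4) = 0.9 with θ tied to k this way. Start at k = 2, θ = 31.2: P(X<47.4) ≈ 0.449.
Too low — raise k to concentrate. Iterating converges to k ≈ 11.7.
Then θ = 31.2/(11.7−1) ≈ 2.93.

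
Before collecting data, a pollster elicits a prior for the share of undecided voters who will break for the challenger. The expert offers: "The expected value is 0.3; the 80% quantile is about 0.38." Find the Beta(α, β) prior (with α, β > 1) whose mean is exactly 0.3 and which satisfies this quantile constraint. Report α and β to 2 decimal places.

α ≈ 6.65, β ≈ 15.52

With mean 0.3 fixed, write α = 0.3s, β = 0.7s where s = α+β.
Need P(θ < 0.38) = 0.8 under Beta(0.3s, 0.7s). Normal approximation: (q−m)/√(m(1−m)/s) ≈ z_{0.8} = 0.842, so s ≈ 0.3·0.7·(0.842)²/(0.38−0.3)² = 23.2.
At s = 23.2: P(θ<0.38) ≈ 0.805. Adjusting to match 0.8 gives s ≈ 22.18.
So α = 0.3·22.18 ≈ 6.65, β = 0.7·22.18 ≈ 15.52.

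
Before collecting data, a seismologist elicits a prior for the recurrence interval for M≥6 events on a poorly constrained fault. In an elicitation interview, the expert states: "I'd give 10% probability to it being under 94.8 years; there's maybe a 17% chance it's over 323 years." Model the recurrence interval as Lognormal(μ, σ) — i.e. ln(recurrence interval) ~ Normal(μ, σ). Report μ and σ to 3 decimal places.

If T ~ Lognormal(μ,σ) then ln T ~ Normal(μ,σ), so the p-quantile of ln T is μ + z_p·σ.
ln(94.8) = 4.552 and ln(323) = 5.778; z_{0.1} = -1.282, z_{0.83} = 0.9542.
σ = (5.778 − 4.552)/(0.9542 − (-1.282)) = 0.548.
μ = 4.552 − (-1.282)·0.548 = 5.254.

μ ≈ 5.254, σ ≈ 0.548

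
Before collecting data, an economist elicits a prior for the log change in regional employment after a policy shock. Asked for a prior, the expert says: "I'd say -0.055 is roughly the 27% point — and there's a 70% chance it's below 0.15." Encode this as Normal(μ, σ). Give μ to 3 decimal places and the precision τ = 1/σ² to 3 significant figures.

For Normal(μ,σ), the p-quantile is μ + z_p·σ. Here z_{0.27} = -0.6128, z_{0.7} = 0.5244.
So -0.055 = μ − 0.6128σ and 0.15 = μ + 0.5244σ.
Subtracting: σ = (0.15 − -0.055)/(0.5244 − (-0.6128)) = 0.180.
Then μ = -0.055 − (-0.6128)·0.180 = 0.055.
Precision τ = 1/σ² = 1/0.1803² = 30.8.

μ = 0.055, τ = 30.8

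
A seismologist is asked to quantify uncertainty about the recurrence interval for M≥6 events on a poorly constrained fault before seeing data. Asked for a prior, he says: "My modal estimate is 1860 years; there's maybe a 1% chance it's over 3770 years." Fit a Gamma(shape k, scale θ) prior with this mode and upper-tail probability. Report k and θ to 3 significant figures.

k ≈ 10.8, θ ≈ 189

Gamma(k,θ) with k>1 has mode (k−1)θ, so θ = 1860/(k−1).
Need P(X < 3770) = 0.99 with θ tied to k this way. Start at k = 2, θ = 1860: P(X<3770) ≈ 0.601.
Too low — raise k to concentrate. Iterating converges to k ≈ 10.8.
Then θ = 1860/(10.8−1) ≈ 189.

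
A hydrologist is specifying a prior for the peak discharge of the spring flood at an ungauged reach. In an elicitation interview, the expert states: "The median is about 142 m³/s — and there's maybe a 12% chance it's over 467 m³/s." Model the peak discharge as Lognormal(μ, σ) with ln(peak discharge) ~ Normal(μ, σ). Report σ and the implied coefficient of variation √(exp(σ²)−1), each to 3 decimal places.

σ ≈ 1.013, CV ≈ 1.338

If T ~ Lognormal(μ,σ) then ln T ~ Normal(μ,σ), so the p-quantile of ln T is μ + z_p·σ.
ln(142) = 4.956 and ln(467) = 6.146; z_{0.5} = 0, z_{0.88} = 1.175.
σ = (6.146 − 4.956)/(1.175 − (0)) = 1.013.
μ = 4.956 − (0)·1.013 = 4.956.
CV = √(exp(σ²)−1) = √(exp(1.0266)−1) = 1.338.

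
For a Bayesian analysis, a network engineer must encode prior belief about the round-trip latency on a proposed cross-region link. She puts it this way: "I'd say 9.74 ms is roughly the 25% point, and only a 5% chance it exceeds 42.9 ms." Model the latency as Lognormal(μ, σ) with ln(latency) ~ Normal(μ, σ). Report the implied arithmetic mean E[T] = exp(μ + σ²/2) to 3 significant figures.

If T ~ Lognormal(μ,σ) then ln T ~ Normal(μ,σ), so the p-quantile of ln T is μ + z_p·σ.
ln(9.74) = 2.276 and ln(42.9) = 3.759; z_{0.25} = -0.6745, z_{0.95} = 1.645.
σ = (3.759 − 2.276)/(1.645 − (-0.6745)) = 0.639.
μ = 2.276 − (-0.6745)·0.639 = 2.707.
E[T] = exp(μ + σ²/2) = exp(2.707 + 0.2043) = 18.4 ms.

E[T] ≈ 18.4 ms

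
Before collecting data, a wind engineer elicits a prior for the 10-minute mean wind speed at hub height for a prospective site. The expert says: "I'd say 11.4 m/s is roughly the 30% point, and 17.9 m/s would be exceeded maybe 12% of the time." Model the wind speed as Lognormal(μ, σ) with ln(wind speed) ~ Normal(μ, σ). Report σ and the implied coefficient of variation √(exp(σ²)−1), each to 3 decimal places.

σ ≈ 0.266, CV ≈ 0.270

If T ~ Lognormal(μ,σ) then ln T ~ Normal(μ,σ), so the p-quantile of ln T is μ + z_p·σ.
ln(11.4) = 2.434 and ln(17.9) = 2.885; z_{0.3} = -0.5244, z_{0.88} = 1.175.
σ = (2.885 − 2.434)/(1.175 − (-0.5244)) = 0.266.
μ = 2.434 − (-0.5244)·0.266 = 2.573.
CV = √(exp(σ²)−1) = √(exp(0.0705)−1) = 0.270.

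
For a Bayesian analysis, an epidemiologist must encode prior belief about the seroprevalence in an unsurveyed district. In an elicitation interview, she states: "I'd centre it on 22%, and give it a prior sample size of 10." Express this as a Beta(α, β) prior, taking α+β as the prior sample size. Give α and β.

Under the effective-sample-size interpretation, Beta(α, β) has prior mean α/(α+β) and prior sample size α+β.
So α+β = 10 and α/(α+β) = 0.22, giving α = 0.22·10 = 2.2 and β = 10 − 2.2 = 7.8.

α = 2.2, β = 7.8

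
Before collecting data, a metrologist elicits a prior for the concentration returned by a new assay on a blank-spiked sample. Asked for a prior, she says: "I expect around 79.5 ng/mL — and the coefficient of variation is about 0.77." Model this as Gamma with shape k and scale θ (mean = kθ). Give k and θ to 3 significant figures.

k ≈ 1.69, θ ≈ 47.1

For Gamma(k, scale θ): mean = kθ, variance = kθ², so CV = 1/√k.
CV = 0.77, hence k = 1/CV² = 1.69.
Then θ = mean/k = 79.5/1.69 = 47.1.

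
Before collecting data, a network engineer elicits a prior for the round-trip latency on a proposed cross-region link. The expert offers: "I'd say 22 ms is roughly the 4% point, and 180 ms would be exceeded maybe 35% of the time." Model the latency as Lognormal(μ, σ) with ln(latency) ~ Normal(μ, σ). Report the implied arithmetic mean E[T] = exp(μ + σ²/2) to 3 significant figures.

If T ~ Lognormal(μ,σ) then ln T ~ Normal(μ,σ), so the p-quantile of ln T is μ + z_p·σ.
ln(22) = 3.091 and ln(180) = 5.193; z_{0.04} = -1.751, z_{0.65} = 0.3853.
σ = (5.193 − 3.091)/(0.3853 − (-1.751)) = 0.984.
μ = 3.091 − (-1.751)·0.984 = 4.814.
E[T] = exp(μ + σ²/2) = exp(4.814 + 0.4842) = 200 ms.

E[T] ≈ 200 ms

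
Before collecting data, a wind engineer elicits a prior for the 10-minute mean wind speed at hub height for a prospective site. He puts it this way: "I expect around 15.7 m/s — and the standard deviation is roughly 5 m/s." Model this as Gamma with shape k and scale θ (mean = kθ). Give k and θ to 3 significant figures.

For Gamma(k, scale θ): mean = kθ, variance = kθ², so CV = 1/√k.
CV = SD/mean = 5/15.7 = 0.3185, hence k = 1/CV² = 9.86.
Then θ = mean/k = 15.7/9.86 = 1.59.

k ≈ 9.86, θ ≈ 1.59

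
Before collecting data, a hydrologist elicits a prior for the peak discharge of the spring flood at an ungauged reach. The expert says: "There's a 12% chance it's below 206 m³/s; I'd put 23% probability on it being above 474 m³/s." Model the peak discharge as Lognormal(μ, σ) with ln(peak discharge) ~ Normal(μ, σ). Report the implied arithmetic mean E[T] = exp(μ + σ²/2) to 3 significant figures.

If T ~ Lognormal(μ,σ) then ln T ~ Normal(μ,σ), so the p-quantile of ln T is μ + z_p·σ.
ln(206) = 5.328 and ln(474) = 6.161; z_{0.12} = -1.175, z_{0.77} = 0.7388.
σ = (6.161 − 5.328)/(0.7388 − (-1.175)) = 0.435.
μ = 5.328 − (-1.175)·0.435 = 5.839.
E[T] = exp(μ + σ²/2) = exp(5.839 + 0.0948) = 378 m³/s.

E[T] ≈ 378 m³/s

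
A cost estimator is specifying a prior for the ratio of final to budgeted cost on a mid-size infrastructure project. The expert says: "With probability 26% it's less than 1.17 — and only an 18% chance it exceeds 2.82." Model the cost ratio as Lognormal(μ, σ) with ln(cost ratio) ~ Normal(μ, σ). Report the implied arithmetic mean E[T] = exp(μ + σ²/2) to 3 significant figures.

If T ~ Lognormal(μ,σ) then ln T ~ Normal(μ,σ), so the p-quantile of ln T is μ + z_p·σ.
ln(1.17) = 0.157 and ln(2.82) = 1.037; z_{0.26} = -0.6433, z_{0.82} = 0.9154.
σ = (1.037 − 0.157)/(0.9154 − (-0.6433)) = 0.564.
μ = 0.157 − (-0.6433)·0.564 = 0.520.
E[T] = exp(μ + σ²/2) = exp(0.520 + 0.1593) = 1.97.

E[T] ≈ 1.97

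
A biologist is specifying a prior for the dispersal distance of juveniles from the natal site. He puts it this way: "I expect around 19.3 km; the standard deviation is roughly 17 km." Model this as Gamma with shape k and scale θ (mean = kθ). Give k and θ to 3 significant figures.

For Gamma(k, scale θ): mean = kθ, variance = kθ², so CV = 1/√k.
CV = SD/mean = 17/19.3 = 0.8808, hence k = 1/CV² = 1.29.
Then θ = mean/k = 19.3/1.29 = 15.

k ≈ 1.29, θ ≈ 15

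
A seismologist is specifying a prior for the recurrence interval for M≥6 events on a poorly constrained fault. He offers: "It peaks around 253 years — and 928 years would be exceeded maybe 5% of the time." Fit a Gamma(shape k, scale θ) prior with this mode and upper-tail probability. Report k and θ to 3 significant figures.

k ≈ 2.52, θ ≈ 167

Gamma(k,θ) with k>1 has mode (k−1)θ, so θ = 253/(k−1).
Need P(X < 928) = 0.95 with θ tied to k this way. Start at k = 2, θ = 253: P(X<928) ≈ 0.881.
Too low — raise k to concentrate. Iterating converges to k ≈ 2.52.
Then θ = 253/(2.52−1) ≈ 167.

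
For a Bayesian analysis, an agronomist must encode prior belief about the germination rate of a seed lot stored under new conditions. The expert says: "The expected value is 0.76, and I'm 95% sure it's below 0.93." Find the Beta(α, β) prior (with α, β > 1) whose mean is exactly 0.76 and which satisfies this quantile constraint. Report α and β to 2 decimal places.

α ≈ 8.72, β ≈ 2.75

With mean 0.76 fixed, write α = 0.76s, β = 0.24s where s = α+β.
Need P(θ < 0.93) = 0.95 under Beta(0.76s, 0.24s). Normal approximation: (q−m)/√(m(1−m)/s) ≈ z_{0.95} = 1.64, so s ≈ 0.76·0.24·(1.64)²/(0.93−0.76)² = 17.1.
At s = 17.1: P(θ<0.93) ≈ 0.981. Adjusting to match 0.95 gives s ≈ 11.47.
So α = 0.76·11.47 ≈ 8.72, β = 0.24·11.47 ≈ 2.75.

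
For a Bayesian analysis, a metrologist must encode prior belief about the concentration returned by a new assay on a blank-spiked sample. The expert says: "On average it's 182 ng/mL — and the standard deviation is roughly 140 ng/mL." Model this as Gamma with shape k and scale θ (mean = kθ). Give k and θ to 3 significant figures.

k ≈ 1.69, θ ≈ 108

For Gamma(k, scale θ): mean = kθ, variance = kθ², so CV = 1/√k.
CV = SD/mean = 140/182 = 0.7692, hence k = 1/CV² = 1.69.
Then θ = mean/k = 182/1.69 = 108.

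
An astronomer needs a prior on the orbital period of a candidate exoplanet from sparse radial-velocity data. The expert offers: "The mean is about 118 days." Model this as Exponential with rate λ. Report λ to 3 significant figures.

λ ≈ 0.00847

Exponential mean = 1/λ, so λ = 1/118.0 = 0.00847.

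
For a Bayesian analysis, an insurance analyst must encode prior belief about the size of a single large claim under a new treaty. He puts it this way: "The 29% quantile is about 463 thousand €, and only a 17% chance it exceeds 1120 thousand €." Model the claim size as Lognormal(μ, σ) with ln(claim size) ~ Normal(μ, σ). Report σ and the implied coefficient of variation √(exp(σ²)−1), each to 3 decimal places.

σ ≈ 0.586, CV ≈ 0.640

If T ~ Lognormal(μ,σ) then ln T ~ Normal(μ,σ), so the p-quantile of ln T is μ + z_p·σ.
ln(463) = 6.138 and ln(1120) = 7.021; z_{0.29} = -0.5534, z_{0.83} = 0.9542.
σ = (7.021 − 6.138)/(0.9542 − (-0.5534)) = 0.586.
μ = 6.138 − (-0.5534)·0.586 = 6.462.
CV = √(exp(σ²)−1) = √(exp(0.3433)−1) = 0.640.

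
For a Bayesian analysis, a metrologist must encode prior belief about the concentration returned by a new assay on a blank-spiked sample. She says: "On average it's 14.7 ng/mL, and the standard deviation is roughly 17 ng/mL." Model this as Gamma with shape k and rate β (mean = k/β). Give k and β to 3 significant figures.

k ≈ 0.748, β ≈ 0.0509

For Gamma(k, rate β): mean = k/β, variance = k/β², so CV = 1/√k.
CV = SD/mean = 17/14.7 = 1.156, hence k = 1/CV² = 0.748.
Then β = k/mean = 0.748/14.7 = 0.0509.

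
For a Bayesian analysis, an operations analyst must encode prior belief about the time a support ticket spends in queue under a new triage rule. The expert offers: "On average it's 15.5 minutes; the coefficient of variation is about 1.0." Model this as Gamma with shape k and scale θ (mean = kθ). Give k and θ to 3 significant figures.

For Gamma(k, scale θ): mean = kθ, variance = kθ², so CV = 1/√k.
CV = 1.0, hence k = 1/CV² = 1.
Then θ = mean/k = 15.5/1 = 15.5.

k ≈ 1, θ ≈ 15.5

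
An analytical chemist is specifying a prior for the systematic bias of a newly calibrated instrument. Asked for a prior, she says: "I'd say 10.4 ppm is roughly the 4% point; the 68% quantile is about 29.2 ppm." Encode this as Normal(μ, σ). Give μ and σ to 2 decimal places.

For Normal(μ,σ), the p-quantile is μ + z_p·σ. Here z_{0.04} = -1.751, z_{0.68} = 0.4677.
So 10.4 = μ − 1.751σ and 29.2 = μ + 0.4677σ.
Subtracting: σ = (29.2 − 10.4)/(0.4677 − (-1.751)) = 8.47.
Then μ = 10.4 − (-1.751)·8.47 = 25.24.

μ = 25.24, σ = 8.47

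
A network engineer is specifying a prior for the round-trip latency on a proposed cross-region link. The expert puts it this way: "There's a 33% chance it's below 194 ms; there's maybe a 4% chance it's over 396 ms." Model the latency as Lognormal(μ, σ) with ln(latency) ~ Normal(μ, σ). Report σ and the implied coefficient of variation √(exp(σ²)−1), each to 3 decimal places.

σ ≈ 0.326, CV ≈ 0.335

If T ~ Lognormal(μ,σ) then ln T ~ Normal(μ,σ), so the p-quantile of ln T is μ + z_p·σ.
ln(194) = 5.268 and ln(396) = 5.981; z_{0.33} = -0.4399, z_{0.96} = 1.751.
σ = (5.981 − 5.268)/(1.751 − (-0.4399)) = 0.326.
μ = 5.268 − (-0.4399)·0.326 = 5.411.
CV = √(exp(σ²)−1) = √(exp(0.1061)−1) = 0.335.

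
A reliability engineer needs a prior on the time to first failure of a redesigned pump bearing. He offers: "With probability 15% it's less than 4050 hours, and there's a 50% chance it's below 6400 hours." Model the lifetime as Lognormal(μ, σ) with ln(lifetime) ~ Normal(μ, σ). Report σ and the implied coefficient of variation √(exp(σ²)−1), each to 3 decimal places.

σ ≈ 0.441, CV ≈ 0.464

If T ~ Lognormal(μ,σ) then ln T ~ Normal(μ,σ), so the p-quantile of ln T is μ + z_p·σ.
ln(4050) = 8.306 and ln(6400) = 8.764; z_{0.15} = -1.036, z_{0.5} = 0.
σ = (8.764 − 8.306)/(0 − (-1.036)) = 0.441.
μ = 8.306 − (-1.036)·0.441 = 8.764.
CV = √(exp(σ²)−1) = √(exp(0.1949)−1) = 0.464.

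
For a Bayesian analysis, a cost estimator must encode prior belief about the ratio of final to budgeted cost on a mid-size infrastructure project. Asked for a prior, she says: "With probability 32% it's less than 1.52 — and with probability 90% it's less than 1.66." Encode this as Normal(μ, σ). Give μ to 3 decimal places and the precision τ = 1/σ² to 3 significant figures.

μ = 1.557, τ = 156

The p-quantile of Normal(μ,σ) is μ + z_p·σ, with z_{0.32} = -0.4677 and z_{0.9} = 1.282.
Eliminate σ: μ = (z₂·x₁ − z₁·x₂)/(z₂ − z₁) = (1.282·1.52 − (-0.4677)·1.66)/1.749 = 1.557.
Then σ = (x₂ − x₁)/(z₂ − z₁) = (1.66 − 1.52)/1.749 = 0.080.
Precision τ = 1/σ² = 1/0.08003² = 156.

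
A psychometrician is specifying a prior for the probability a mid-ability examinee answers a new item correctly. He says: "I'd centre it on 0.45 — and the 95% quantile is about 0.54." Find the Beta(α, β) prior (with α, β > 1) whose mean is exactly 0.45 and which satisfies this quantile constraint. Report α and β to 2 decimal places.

With mean 0.45 fixed, write α = 0.45s, β = 0.55s where s = α+β.
Need P(θ < 0.54) = 0.95 under Beta(0.45s, 0.55s). Normal approximation: (q−m)/√(m(1−m)/s) ≈ z_{0.95} = 1.64, so s ≈ 0.45·0.55·(1.64)²/(0.54−0.45)² = 82.7.
At s = 82.7: P(θ<0.54) ≈ 0.950. Adjusting to match 0.95 gives s ≈ 83.08.
So α = 0.45·83.08 ≈ 37.38, β = 0.55·83.08 ≈ 45.69.

α ≈ 37.38, β ≈ 45.69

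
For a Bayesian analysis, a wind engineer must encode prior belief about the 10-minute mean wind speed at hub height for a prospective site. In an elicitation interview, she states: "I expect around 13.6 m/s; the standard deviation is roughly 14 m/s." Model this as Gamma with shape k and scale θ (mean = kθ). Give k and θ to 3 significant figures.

For Gamma(k, scale θ): mean = kθ, variance = kθ², so CV = 1/√k.
CV = SD/mean = 14/13.6 = 1.029, hence k = 1/CV² = 0.944.
Then θ = mean/k = 13.6/0.944 = 14.4.

k ≈ 0.944, θ ≈ 14.4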